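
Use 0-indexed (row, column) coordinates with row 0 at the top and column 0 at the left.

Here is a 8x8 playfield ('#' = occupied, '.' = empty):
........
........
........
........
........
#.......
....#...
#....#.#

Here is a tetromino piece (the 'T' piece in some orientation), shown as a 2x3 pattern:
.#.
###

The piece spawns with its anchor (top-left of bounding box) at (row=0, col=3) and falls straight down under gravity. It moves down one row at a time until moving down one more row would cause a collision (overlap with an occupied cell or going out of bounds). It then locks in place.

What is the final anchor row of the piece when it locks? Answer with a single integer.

Spawn at (row=0, col=3). Try each row:
  row 0: fits
  row 1: fits
  row 2: fits
  row 3: fits
  row 4: fits
  row 5: blocked -> lock at row 4

Answer: 4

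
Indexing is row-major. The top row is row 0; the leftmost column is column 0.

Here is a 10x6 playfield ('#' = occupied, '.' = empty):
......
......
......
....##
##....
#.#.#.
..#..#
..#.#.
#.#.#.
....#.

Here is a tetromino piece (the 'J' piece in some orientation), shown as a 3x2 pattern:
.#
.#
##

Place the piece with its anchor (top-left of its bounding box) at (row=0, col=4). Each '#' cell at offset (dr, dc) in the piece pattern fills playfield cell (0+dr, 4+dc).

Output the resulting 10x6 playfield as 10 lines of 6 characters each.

Answer: .....#
.....#
....##
....##
##....
#.#.#.
..#..#
..#.#.
#.#.#.
....#.

Derivation:
Fill (0+0,4+1) = (0,5)
Fill (0+1,4+1) = (1,5)
Fill (0+2,4+0) = (2,4)
Fill (0+2,4+1) = (2,5)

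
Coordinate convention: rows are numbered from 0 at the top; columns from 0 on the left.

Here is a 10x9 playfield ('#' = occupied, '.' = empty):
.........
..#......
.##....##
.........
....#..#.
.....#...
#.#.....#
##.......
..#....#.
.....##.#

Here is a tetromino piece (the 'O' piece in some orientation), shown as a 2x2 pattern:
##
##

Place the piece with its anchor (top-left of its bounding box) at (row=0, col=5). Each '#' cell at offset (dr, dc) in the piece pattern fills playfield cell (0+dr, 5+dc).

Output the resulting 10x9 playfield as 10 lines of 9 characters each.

Fill (0+0,5+0) = (0,5)
Fill (0+0,5+1) = (0,6)
Fill (0+1,5+0) = (1,5)
Fill (0+1,5+1) = (1,6)

Answer: .....##..
..#..##..
.##....##
.........
....#..#.
.....#...
#.#.....#
##.......
..#....#.
.....##.#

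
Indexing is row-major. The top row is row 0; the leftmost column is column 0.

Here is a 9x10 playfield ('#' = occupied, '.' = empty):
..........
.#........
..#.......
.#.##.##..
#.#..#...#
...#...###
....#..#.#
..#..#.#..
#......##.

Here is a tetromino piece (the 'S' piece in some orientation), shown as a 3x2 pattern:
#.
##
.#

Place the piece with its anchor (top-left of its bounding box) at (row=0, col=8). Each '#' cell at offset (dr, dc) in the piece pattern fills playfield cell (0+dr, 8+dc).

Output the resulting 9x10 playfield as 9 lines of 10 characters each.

Answer: ........#.
.#......##
..#......#
.#.##.##..
#.#..#...#
...#...###
....#..#.#
..#..#.#..
#......##.

Derivation:
Fill (0+0,8+0) = (0,8)
Fill (0+1,8+0) = (1,8)
Fill (0+1,8+1) = (1,9)
Fill (0+2,8+1) = (2,9)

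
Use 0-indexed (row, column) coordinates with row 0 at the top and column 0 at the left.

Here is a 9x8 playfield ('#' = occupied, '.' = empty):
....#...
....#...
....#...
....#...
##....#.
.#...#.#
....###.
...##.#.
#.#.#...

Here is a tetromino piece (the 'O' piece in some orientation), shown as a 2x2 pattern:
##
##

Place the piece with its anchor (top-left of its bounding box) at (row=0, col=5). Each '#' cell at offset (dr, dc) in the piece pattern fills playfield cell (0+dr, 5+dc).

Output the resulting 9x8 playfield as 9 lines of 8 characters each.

Answer: ....###.
....###.
....#...
....#...
##....#.
.#...#.#
....###.
...##.#.
#.#.#...

Derivation:
Fill (0+0,5+0) = (0,5)
Fill (0+0,5+1) = (0,6)
Fill (0+1,5+0) = (1,5)
Fill (0+1,5+1) = (1,6)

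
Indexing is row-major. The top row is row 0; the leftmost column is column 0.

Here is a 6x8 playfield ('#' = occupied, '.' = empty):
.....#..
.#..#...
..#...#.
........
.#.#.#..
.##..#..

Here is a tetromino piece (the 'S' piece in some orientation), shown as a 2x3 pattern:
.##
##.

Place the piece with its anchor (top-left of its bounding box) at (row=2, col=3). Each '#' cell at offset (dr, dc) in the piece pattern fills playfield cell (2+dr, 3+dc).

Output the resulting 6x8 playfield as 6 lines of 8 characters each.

Fill (2+0,3+1) = (2,4)
Fill (2+0,3+2) = (2,5)
Fill (2+1,3+0) = (3,3)
Fill (2+1,3+1) = (3,4)

Answer: .....#..
.#..#...
..#.###.
...##...
.#.#.#..
.##..#..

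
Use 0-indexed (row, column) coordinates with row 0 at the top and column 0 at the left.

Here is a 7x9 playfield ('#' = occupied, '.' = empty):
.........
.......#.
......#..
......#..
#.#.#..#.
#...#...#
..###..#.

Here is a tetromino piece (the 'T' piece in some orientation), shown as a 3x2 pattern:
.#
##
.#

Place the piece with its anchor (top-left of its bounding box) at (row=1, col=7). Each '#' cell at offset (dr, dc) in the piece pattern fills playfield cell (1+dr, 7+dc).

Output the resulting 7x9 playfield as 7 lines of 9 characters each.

Fill (1+0,7+1) = (1,8)
Fill (1+1,7+0) = (2,7)
Fill (1+1,7+1) = (2,8)
Fill (1+2,7+1) = (3,8)

Answer: .........
.......##
......###
......#.#
#.#.#..#.
#...#...#
..###..#.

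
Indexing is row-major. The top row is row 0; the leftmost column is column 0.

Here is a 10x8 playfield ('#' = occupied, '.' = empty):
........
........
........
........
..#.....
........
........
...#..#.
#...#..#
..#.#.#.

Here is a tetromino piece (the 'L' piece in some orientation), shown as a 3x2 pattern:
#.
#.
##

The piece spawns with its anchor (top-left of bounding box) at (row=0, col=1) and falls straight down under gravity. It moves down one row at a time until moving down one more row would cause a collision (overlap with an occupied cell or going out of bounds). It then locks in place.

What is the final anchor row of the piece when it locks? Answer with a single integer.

Spawn at (row=0, col=1). Try each row:
  row 0: fits
  row 1: fits
  row 2: blocked -> lock at row 1

Answer: 1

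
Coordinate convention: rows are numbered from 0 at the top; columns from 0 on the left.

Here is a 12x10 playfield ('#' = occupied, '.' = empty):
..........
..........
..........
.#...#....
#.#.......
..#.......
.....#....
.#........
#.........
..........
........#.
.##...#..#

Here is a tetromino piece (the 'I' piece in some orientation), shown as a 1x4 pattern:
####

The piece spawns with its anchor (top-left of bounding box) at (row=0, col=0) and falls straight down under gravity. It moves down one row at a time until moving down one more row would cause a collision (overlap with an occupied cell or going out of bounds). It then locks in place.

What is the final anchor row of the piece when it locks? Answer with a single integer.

Answer: 2

Derivation:
Spawn at (row=0, col=0). Try each row:
  row 0: fits
  row 1: fits
  row 2: fits
  row 3: blocked -> lock at row 2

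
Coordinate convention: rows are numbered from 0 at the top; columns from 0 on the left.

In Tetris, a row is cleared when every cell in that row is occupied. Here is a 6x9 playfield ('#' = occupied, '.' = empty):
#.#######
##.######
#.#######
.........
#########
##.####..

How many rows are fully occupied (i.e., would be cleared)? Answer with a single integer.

Check each row:
  row 0: 1 empty cell -> not full
  row 1: 1 empty cell -> not full
  row 2: 1 empty cell -> not full
  row 3: 9 empty cells -> not full
  row 4: 0 empty cells -> FULL (clear)
  row 5: 3 empty cells -> not full
Total rows cleared: 1

Answer: 1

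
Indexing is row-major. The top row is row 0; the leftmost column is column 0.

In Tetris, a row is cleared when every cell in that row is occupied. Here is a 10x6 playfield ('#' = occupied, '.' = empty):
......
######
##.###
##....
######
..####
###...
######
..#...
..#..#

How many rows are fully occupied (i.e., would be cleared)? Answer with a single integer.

Check each row:
  row 0: 6 empty cells -> not full
  row 1: 0 empty cells -> FULL (clear)
  row 2: 1 empty cell -> not full
  row 3: 4 empty cells -> not full
  row 4: 0 empty cells -> FULL (clear)
  row 5: 2 empty cells -> not full
  row 6: 3 empty cells -> not full
  row 7: 0 empty cells -> FULL (clear)
  row 8: 5 empty cells -> not full
  row 9: 4 empty cells -> not full
Total rows cleared: 3

Answer: 3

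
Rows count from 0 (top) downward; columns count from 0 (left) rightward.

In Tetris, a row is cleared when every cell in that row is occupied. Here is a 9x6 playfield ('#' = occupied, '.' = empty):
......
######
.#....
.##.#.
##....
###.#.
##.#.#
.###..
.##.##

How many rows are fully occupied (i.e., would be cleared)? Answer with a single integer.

Check each row:
  row 0: 6 empty cells -> not full
  row 1: 0 empty cells -> FULL (clear)
  row 2: 5 empty cells -> not full
  row 3: 3 empty cells -> not full
  row 4: 4 empty cells -> not full
  row 5: 2 empty cells -> not full
  row 6: 2 empty cells -> not full
  row 7: 3 empty cells -> not full
  row 8: 2 empty cells -> not full
Total rows cleared: 1

Answer: 1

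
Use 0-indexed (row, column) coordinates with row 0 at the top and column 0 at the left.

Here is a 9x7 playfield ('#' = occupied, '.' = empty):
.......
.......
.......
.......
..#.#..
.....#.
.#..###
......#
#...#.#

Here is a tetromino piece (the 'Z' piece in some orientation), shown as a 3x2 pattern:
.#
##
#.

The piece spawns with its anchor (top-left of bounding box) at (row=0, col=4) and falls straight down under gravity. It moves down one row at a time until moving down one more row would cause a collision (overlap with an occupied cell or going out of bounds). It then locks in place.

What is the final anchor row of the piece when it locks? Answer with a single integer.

Spawn at (row=0, col=4). Try each row:
  row 0: fits
  row 1: fits
  row 2: blocked -> lock at row 1

Answer: 1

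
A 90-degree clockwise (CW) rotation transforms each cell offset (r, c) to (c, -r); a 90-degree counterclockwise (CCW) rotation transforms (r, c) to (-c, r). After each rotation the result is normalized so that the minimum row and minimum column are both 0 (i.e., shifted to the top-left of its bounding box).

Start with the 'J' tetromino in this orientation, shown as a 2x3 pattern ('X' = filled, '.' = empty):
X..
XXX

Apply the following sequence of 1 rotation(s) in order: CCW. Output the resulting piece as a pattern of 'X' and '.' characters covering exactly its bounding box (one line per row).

Start:
X..
XXX
After rotation 1 (CCW):
.X
.X
XX

Answer: .X
.X
XX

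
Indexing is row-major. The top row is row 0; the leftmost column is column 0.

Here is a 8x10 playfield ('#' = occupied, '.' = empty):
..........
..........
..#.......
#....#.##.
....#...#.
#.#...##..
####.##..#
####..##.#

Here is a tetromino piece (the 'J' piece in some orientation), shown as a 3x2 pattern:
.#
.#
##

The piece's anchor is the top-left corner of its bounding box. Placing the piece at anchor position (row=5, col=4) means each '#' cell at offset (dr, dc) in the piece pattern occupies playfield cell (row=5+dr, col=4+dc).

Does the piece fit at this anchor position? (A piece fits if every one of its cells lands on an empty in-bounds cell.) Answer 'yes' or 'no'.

Check each piece cell at anchor (5, 4):
  offset (0,1) -> (5,5): empty -> OK
  offset (1,1) -> (6,5): occupied ('#') -> FAIL
  offset (2,0) -> (7,4): empty -> OK
  offset (2,1) -> (7,5): empty -> OK
All cells valid: no

Answer: no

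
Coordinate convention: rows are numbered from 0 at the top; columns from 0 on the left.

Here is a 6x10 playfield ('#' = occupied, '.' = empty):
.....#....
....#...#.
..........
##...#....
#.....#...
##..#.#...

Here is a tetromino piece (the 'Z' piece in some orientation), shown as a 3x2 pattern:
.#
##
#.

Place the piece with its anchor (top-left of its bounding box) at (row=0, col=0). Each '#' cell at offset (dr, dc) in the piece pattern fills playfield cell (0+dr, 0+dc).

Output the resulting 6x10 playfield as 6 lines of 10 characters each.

Fill (0+0,0+1) = (0,1)
Fill (0+1,0+0) = (1,0)
Fill (0+1,0+1) = (1,1)
Fill (0+2,0+0) = (2,0)

Answer: .#...#....
##..#...#.
#.........
##...#....
#.....#...
##..#.#...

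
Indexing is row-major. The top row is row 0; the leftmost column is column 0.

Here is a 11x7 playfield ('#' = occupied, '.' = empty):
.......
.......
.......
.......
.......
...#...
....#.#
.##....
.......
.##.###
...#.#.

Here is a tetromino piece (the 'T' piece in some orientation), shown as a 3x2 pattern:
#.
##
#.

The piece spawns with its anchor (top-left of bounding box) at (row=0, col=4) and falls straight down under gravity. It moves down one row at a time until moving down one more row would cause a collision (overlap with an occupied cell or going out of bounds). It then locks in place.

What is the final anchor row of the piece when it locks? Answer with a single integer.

Answer: 3

Derivation:
Spawn at (row=0, col=4). Try each row:
  row 0: fits
  row 1: fits
  row 2: fits
  row 3: fits
  row 4: blocked -> lock at row 3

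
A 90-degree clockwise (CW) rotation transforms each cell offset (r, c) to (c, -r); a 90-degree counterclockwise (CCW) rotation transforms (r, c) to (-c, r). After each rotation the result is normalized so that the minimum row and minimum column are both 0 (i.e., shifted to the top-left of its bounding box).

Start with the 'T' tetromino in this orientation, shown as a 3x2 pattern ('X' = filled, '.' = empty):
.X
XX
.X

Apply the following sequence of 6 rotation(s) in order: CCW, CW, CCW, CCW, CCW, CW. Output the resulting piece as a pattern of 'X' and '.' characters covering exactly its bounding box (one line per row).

Answer: X.
XX
X.

Derivation:
Start:
.X
XX
.X
After rotation 1 (CCW):
XXX
.X.
After rotation 2 (CW):
.X
XX
.X
After rotation 3 (CCW):
XXX
.X.
After rotation 4 (CCW):
X.
XX
X.
After rotation 5 (CCW):
.X.
XXX
After rotation 6 (CW):
X.
XX
X.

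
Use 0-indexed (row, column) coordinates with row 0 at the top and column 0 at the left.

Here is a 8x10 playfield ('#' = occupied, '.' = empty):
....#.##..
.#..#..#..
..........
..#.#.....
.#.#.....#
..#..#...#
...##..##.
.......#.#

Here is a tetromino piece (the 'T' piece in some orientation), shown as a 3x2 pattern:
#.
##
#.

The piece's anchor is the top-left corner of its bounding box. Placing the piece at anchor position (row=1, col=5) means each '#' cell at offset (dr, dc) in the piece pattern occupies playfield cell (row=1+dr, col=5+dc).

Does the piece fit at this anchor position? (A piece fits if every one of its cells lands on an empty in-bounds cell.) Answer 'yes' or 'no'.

Check each piece cell at anchor (1, 5):
  offset (0,0) -> (1,5): empty -> OK
  offset (1,0) -> (2,5): empty -> OK
  offset (1,1) -> (2,6): empty -> OK
  offset (2,0) -> (3,5): empty -> OK
All cells valid: yes

Answer: yes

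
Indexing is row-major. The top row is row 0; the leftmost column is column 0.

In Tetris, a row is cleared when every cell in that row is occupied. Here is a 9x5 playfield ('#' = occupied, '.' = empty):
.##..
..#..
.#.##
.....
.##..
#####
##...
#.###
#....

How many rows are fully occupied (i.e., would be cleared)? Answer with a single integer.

Check each row:
  row 0: 3 empty cells -> not full
  row 1: 4 empty cells -> not full
  row 2: 2 empty cells -> not full
  row 3: 5 empty cells -> not full
  row 4: 3 empty cells -> not full
  row 5: 0 empty cells -> FULL (clear)
  row 6: 3 empty cells -> not full
  row 7: 1 empty cell -> not full
  row 8: 4 empty cells -> not full
Total rows cleared: 1

Answer: 1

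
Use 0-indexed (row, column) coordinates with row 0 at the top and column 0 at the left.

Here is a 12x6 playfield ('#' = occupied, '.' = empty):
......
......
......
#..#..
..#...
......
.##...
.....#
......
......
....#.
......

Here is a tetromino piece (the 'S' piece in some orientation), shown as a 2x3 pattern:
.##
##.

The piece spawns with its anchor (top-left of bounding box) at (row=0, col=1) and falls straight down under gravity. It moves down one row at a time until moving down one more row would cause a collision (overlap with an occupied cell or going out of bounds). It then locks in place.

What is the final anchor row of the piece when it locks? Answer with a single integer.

Answer: 2

Derivation:
Spawn at (row=0, col=1). Try each row:
  row 0: fits
  row 1: fits
  row 2: fits
  row 3: blocked -> lock at row 2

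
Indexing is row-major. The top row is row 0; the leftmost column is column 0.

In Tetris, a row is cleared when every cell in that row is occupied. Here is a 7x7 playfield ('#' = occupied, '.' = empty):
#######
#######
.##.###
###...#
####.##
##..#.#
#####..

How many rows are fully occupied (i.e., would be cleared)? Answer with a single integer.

Check each row:
  row 0: 0 empty cells -> FULL (clear)
  row 1: 0 empty cells -> FULL (clear)
  row 2: 2 empty cells -> not full
  row 3: 3 empty cells -> not full
  row 4: 1 empty cell -> not full
  row 5: 3 empty cells -> not full
  row 6: 2 empty cells -> not full
Total rows cleared: 2

Answer: 2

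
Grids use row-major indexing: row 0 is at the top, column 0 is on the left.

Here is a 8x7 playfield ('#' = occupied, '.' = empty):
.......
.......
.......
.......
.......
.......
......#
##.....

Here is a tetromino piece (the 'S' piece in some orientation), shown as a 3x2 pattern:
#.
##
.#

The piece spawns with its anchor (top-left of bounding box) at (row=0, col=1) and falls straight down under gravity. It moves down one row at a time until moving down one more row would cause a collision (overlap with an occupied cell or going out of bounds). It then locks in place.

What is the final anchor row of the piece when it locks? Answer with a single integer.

Spawn at (row=0, col=1). Try each row:
  row 0: fits
  row 1: fits
  row 2: fits
  row 3: fits
  row 4: fits
  row 5: fits
  row 6: blocked -> lock at row 5

Answer: 5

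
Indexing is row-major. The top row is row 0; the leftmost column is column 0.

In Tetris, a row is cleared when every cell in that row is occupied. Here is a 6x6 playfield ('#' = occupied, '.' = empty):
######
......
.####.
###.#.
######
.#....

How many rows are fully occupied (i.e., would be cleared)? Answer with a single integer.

Answer: 2

Derivation:
Check each row:
  row 0: 0 empty cells -> FULL (clear)
  row 1: 6 empty cells -> not full
  row 2: 2 empty cells -> not full
  row 3: 2 empty cells -> not full
  row 4: 0 empty cells -> FULL (clear)
  row 5: 5 empty cells -> not full
Total rows cleared: 2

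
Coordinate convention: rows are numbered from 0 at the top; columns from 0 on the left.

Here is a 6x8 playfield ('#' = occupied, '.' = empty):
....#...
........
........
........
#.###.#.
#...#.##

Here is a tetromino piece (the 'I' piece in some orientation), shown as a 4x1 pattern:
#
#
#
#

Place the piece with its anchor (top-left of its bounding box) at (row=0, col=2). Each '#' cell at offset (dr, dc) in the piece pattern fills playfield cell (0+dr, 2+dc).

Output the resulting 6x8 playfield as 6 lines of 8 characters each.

Fill (0+0,2+0) = (0,2)
Fill (0+1,2+0) = (1,2)
Fill (0+2,2+0) = (2,2)
Fill (0+3,2+0) = (3,2)

Answer: ..#.#...
..#.....
..#.....
..#.....
#.###.#.
#...#.##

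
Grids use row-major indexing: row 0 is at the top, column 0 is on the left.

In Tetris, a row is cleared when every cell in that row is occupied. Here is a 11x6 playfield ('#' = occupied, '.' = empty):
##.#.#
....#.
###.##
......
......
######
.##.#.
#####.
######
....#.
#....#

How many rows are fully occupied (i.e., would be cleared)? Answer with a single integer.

Check each row:
  row 0: 2 empty cells -> not full
  row 1: 5 empty cells -> not full
  row 2: 1 empty cell -> not full
  row 3: 6 empty cells -> not full
  row 4: 6 empty cells -> not full
  row 5: 0 empty cells -> FULL (clear)
  row 6: 3 empty cells -> not full
  row 7: 1 empty cell -> not full
  row 8: 0 empty cells -> FULL (clear)
  row 9: 5 empty cells -> not full
  row 10: 4 empty cells -> not full
Total rows cleared: 2

Answer: 2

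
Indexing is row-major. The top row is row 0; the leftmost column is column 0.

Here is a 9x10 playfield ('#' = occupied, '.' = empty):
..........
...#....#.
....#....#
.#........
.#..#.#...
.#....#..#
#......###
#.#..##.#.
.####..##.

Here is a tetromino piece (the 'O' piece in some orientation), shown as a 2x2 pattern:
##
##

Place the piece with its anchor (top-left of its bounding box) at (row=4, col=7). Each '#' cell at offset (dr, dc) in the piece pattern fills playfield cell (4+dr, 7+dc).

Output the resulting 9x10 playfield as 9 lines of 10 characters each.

Fill (4+0,7+0) = (4,7)
Fill (4+0,7+1) = (4,8)
Fill (4+1,7+0) = (5,7)
Fill (4+1,7+1) = (5,8)

Answer: ..........
...#....#.
....#....#
.#........
.#..#.###.
.#....####
#......###
#.#..##.#.
.####..##.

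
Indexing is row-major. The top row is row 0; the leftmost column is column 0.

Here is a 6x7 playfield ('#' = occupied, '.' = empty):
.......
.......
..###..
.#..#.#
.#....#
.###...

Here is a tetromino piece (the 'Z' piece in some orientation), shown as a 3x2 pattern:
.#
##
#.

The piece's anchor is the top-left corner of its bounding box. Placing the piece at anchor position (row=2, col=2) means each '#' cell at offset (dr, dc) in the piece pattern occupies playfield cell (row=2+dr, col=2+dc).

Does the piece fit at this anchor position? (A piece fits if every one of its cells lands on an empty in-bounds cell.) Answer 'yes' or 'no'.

Check each piece cell at anchor (2, 2):
  offset (0,1) -> (2,3): occupied ('#') -> FAIL
  offset (1,0) -> (3,2): empty -> OK
  offset (1,1) -> (3,3): empty -> OK
  offset (2,0) -> (4,2): empty -> OK
All cells valid: no

Answer: no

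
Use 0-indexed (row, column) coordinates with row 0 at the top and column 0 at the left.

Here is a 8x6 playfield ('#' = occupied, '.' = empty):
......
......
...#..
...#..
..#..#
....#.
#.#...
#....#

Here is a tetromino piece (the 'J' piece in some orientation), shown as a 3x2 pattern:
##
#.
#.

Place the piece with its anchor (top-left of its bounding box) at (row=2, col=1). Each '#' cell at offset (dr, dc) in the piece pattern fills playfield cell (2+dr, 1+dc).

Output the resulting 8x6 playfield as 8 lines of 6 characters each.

Answer: ......
......
.###..
.#.#..
.##..#
....#.
#.#...
#....#

Derivation:
Fill (2+0,1+0) = (2,1)
Fill (2+0,1+1) = (2,2)
Fill (2+1,1+0) = (3,1)
Fill (2+2,1+0) = (4,1)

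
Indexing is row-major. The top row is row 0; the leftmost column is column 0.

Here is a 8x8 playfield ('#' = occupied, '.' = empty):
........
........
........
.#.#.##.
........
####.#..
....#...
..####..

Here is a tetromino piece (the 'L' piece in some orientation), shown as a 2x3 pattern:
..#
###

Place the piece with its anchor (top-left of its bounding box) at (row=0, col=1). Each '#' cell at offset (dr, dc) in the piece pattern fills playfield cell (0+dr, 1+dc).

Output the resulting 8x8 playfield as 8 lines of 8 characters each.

Answer: ...#....
.###....
........
.#.#.##.
........
####.#..
....#...
..####..

Derivation:
Fill (0+0,1+2) = (0,3)
Fill (0+1,1+0) = (1,1)
Fill (0+1,1+1) = (1,2)
Fill (0+1,1+2) = (1,3)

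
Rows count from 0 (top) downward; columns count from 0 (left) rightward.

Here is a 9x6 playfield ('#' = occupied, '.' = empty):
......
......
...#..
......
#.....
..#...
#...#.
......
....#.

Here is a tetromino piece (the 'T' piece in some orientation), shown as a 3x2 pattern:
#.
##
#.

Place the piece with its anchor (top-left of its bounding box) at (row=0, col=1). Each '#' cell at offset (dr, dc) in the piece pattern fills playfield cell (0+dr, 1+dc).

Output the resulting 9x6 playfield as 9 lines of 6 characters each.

Fill (0+0,1+0) = (0,1)
Fill (0+1,1+0) = (1,1)
Fill (0+1,1+1) = (1,2)
Fill (0+2,1+0) = (2,1)

Answer: .#....
.##...
.#.#..
......
#.....
..#...
#...#.
......
....#.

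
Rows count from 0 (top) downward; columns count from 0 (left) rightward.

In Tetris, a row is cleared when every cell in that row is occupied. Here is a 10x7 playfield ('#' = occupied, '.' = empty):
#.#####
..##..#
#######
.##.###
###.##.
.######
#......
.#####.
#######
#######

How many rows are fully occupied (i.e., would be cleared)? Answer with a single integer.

Check each row:
  row 0: 1 empty cell -> not full
  row 1: 4 empty cells -> not full
  row 2: 0 empty cells -> FULL (clear)
  row 3: 2 empty cells -> not full
  row 4: 2 empty cells -> not full
  row 5: 1 empty cell -> not full
  row 6: 6 empty cells -> not full
  row 7: 2 empty cells -> not full
  row 8: 0 empty cells -> FULL (clear)
  row 9: 0 empty cells -> FULL (clear)
Total rows cleared: 3

Answer: 3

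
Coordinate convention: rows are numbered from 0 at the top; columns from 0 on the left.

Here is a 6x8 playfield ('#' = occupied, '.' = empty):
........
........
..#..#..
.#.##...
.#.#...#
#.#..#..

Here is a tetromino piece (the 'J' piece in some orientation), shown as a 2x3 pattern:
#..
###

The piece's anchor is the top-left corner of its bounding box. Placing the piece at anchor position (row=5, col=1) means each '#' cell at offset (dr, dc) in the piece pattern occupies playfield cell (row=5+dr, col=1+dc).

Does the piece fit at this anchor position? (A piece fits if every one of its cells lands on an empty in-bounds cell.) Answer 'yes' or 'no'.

Answer: no

Derivation:
Check each piece cell at anchor (5, 1):
  offset (0,0) -> (5,1): empty -> OK
  offset (1,0) -> (6,1): out of bounds -> FAIL
  offset (1,1) -> (6,2): out of bounds -> FAIL
  offset (1,2) -> (6,3): out of bounds -> FAIL
All cells valid: no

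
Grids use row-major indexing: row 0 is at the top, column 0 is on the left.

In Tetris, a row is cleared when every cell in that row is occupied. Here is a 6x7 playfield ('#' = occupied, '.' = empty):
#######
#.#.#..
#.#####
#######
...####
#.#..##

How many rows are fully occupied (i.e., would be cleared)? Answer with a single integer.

Answer: 2

Derivation:
Check each row:
  row 0: 0 empty cells -> FULL (clear)
  row 1: 4 empty cells -> not full
  row 2: 1 empty cell -> not full
  row 3: 0 empty cells -> FULL (clear)
  row 4: 3 empty cells -> not full
  row 5: 3 empty cells -> not full
Total rows cleared: 2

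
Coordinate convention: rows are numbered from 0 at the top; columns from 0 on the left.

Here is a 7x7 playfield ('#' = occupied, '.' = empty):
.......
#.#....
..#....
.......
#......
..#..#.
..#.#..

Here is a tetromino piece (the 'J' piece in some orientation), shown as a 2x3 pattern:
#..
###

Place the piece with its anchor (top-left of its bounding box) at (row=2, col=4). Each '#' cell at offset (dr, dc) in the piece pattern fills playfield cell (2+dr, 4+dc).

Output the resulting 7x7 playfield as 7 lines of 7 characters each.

Fill (2+0,4+0) = (2,4)
Fill (2+1,4+0) = (3,4)
Fill (2+1,4+1) = (3,5)
Fill (2+1,4+2) = (3,6)

Answer: .......
#.#....
..#.#..
....###
#......
..#..#.
..#.#..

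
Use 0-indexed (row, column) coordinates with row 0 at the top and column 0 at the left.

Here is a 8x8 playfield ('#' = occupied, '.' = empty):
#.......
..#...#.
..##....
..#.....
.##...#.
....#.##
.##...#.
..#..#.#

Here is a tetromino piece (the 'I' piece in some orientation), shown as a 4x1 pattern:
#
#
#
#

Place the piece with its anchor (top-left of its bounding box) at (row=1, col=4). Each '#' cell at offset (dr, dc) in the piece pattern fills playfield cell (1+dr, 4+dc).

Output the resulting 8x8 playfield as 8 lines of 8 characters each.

Answer: #.......
..#.#.#.
..###...
..#.#...
.##.#.#.
....#.##
.##...#.
..#..#.#

Derivation:
Fill (1+0,4+0) = (1,4)
Fill (1+1,4+0) = (2,4)
Fill (1+2,4+0) = (3,4)
Fill (1+3,4+0) = (4,4)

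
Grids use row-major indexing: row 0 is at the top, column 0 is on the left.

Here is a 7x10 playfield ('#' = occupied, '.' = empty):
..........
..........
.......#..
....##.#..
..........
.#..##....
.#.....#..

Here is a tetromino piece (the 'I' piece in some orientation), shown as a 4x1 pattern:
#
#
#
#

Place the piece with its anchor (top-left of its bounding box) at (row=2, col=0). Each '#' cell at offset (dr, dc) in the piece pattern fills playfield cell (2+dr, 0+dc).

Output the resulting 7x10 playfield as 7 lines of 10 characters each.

Answer: ..........
..........
#......#..
#...##.#..
#.........
##..##....
.#.....#..

Derivation:
Fill (2+0,0+0) = (2,0)
Fill (2+1,0+0) = (3,0)
Fill (2+2,0+0) = (4,0)
Fill (2+3,0+0) = (5,0)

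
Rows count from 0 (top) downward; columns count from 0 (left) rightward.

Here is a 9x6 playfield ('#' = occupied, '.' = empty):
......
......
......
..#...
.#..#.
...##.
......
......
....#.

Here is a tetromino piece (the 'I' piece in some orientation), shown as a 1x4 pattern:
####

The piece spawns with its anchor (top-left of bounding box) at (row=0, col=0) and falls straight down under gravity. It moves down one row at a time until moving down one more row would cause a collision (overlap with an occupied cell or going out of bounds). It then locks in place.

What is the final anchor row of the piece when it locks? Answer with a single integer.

Spawn at (row=0, col=0). Try each row:
  row 0: fits
  row 1: fits
  row 2: fits
  row 3: blocked -> lock at row 2

Answer: 2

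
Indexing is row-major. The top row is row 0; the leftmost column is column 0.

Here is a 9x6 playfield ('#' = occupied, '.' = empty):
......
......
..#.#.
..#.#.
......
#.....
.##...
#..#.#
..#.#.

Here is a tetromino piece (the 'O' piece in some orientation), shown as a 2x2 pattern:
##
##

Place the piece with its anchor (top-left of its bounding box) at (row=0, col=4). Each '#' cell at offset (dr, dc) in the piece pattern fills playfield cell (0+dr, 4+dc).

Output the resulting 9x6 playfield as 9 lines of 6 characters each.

Fill (0+0,4+0) = (0,4)
Fill (0+0,4+1) = (0,5)
Fill (0+1,4+0) = (1,4)
Fill (0+1,4+1) = (1,5)

Answer: ....##
....##
..#.#.
..#.#.
......
#.....
.##...
#..#.#
..#.#.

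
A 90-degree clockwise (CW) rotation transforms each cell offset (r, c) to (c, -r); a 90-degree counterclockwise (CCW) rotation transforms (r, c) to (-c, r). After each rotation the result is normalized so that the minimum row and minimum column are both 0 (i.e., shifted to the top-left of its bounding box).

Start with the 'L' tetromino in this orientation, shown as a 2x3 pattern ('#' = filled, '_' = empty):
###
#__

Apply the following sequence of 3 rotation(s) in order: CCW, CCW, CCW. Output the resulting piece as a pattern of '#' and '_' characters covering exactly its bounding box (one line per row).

Start:
###
#__
After rotation 1 (CCW):
#_
#_
##
After rotation 2 (CCW):
__#
###
After rotation 3 (CCW):
##
_#
_#

Answer: ##
_#
_#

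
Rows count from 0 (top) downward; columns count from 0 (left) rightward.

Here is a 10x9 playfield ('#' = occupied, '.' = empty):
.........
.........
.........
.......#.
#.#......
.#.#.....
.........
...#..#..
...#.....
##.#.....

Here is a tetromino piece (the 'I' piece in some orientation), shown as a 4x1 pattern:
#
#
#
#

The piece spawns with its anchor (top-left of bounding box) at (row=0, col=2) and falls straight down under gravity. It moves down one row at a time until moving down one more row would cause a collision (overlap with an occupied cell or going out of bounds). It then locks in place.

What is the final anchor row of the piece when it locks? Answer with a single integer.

Answer: 0

Derivation:
Spawn at (row=0, col=2). Try each row:
  row 0: fits
  row 1: blocked -> lock at row 0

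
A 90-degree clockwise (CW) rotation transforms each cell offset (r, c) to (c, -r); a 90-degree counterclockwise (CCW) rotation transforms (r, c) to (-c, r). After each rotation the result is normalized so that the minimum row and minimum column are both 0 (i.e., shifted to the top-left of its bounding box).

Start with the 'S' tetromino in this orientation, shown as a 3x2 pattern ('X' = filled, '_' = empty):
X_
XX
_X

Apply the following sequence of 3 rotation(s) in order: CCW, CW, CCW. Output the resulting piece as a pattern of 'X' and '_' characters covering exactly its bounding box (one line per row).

Answer: _XX
XX_

Derivation:
Start:
X_
XX
_X
After rotation 1 (CCW):
_XX
XX_
After rotation 2 (CW):
X_
XX
_X
After rotation 3 (CCW):
_XX
XX_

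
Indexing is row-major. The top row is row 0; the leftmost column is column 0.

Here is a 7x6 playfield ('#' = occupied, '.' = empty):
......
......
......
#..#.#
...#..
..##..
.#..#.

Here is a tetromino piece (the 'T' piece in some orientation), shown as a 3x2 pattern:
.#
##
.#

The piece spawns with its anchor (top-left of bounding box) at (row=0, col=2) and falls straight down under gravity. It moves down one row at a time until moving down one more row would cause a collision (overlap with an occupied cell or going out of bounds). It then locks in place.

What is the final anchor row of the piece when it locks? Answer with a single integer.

Answer: 0

Derivation:
Spawn at (row=0, col=2). Try each row:
  row 0: fits
  row 1: blocked -> lock at row 0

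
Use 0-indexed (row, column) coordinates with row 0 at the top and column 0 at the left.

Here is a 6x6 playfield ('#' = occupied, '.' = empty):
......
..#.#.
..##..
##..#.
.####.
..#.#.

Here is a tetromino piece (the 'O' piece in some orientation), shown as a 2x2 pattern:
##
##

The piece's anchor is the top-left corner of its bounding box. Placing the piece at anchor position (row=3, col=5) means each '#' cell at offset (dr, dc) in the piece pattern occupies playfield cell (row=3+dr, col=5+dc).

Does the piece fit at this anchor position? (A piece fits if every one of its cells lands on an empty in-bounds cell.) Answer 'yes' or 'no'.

Answer: no

Derivation:
Check each piece cell at anchor (3, 5):
  offset (0,0) -> (3,5): empty -> OK
  offset (0,1) -> (3,6): out of bounds -> FAIL
  offset (1,0) -> (4,5): empty -> OK
  offset (1,1) -> (4,6): out of bounds -> FAIL
All cells valid: no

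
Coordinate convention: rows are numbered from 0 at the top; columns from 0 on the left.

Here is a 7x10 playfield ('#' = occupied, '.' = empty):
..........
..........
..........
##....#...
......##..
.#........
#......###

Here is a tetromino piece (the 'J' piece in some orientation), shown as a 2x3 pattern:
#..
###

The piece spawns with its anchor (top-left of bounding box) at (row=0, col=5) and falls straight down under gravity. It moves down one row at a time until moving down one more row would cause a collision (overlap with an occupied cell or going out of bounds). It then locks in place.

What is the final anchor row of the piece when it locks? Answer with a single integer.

Spawn at (row=0, col=5). Try each row:
  row 0: fits
  row 1: fits
  row 2: blocked -> lock at row 1

Answer: 1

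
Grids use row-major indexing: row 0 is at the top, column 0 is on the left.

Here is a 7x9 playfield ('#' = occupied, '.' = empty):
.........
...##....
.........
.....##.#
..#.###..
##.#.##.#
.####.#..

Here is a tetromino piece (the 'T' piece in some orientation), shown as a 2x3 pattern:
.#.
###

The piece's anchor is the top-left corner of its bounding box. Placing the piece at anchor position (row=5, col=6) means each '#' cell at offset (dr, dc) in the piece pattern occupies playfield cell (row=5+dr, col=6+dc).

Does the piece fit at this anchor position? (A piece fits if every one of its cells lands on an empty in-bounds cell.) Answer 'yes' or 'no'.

Check each piece cell at anchor (5, 6):
  offset (0,1) -> (5,7): empty -> OK
  offset (1,0) -> (6,6): occupied ('#') -> FAIL
  offset (1,1) -> (6,7): empty -> OK
  offset (1,2) -> (6,8): empty -> OK
All cells valid: no

Answer: no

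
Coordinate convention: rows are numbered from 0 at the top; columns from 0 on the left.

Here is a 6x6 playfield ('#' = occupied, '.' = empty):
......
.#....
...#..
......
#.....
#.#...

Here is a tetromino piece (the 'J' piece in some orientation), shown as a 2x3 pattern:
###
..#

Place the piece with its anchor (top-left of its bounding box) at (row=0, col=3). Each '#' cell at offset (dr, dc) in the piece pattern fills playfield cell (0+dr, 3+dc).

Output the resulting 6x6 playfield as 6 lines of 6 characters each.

Answer: ...###
.#...#
...#..
......
#.....
#.#...

Derivation:
Fill (0+0,3+0) = (0,3)
Fill (0+0,3+1) = (0,4)
Fill (0+0,3+2) = (0,5)
Fill (0+1,3+2) = (1,5)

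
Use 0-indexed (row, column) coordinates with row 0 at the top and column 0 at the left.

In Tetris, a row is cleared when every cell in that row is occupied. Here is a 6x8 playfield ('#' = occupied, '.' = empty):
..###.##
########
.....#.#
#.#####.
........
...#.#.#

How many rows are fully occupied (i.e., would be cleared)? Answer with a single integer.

Check each row:
  row 0: 3 empty cells -> not full
  row 1: 0 empty cells -> FULL (clear)
  row 2: 6 empty cells -> not full
  row 3: 2 empty cells -> not full
  row 4: 8 empty cells -> not full
  row 5: 5 empty cells -> not full
Total rows cleared: 1

Answer: 1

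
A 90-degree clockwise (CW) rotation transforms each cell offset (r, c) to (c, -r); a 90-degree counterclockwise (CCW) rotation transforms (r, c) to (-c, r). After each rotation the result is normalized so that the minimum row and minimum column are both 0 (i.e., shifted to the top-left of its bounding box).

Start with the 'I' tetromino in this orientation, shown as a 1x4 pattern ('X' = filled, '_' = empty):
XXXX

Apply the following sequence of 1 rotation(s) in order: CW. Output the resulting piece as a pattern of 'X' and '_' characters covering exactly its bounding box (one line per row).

Answer: X
X
X
X

Derivation:
Start:
XXXX
After rotation 1 (CW):
X
X
X
X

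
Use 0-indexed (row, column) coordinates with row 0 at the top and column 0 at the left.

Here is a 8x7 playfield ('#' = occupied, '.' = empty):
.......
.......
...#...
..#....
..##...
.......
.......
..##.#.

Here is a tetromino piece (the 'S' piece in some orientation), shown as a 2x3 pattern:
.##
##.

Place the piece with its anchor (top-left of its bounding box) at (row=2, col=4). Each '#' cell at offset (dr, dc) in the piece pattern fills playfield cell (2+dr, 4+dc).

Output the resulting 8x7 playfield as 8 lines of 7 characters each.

Fill (2+0,4+1) = (2,5)
Fill (2+0,4+2) = (2,6)
Fill (2+1,4+0) = (3,4)
Fill (2+1,4+1) = (3,5)

Answer: .......
.......
...#.##
..#.##.
..##...
.......
.......
..##.#.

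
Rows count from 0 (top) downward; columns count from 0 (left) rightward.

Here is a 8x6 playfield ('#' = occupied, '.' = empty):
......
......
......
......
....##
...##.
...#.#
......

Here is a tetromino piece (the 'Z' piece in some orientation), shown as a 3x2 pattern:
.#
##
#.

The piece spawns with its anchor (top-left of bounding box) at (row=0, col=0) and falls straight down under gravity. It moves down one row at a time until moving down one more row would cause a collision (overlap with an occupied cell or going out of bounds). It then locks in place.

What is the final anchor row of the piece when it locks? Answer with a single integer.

Spawn at (row=0, col=0). Try each row:
  row 0: fits
  row 1: fits
  row 2: fits
  row 3: fits
  row 4: fits
  row 5: fits
  row 6: blocked -> lock at row 5

Answer: 5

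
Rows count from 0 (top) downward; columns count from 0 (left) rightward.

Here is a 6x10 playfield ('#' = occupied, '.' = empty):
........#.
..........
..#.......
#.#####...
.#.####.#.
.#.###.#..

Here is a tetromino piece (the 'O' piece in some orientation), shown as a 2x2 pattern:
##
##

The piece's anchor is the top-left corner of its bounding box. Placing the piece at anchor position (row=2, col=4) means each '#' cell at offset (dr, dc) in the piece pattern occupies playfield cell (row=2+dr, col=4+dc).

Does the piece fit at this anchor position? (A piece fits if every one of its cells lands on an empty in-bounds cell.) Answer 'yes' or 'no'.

Answer: no

Derivation:
Check each piece cell at anchor (2, 4):
  offset (0,0) -> (2,4): empty -> OK
  offset (0,1) -> (2,5): empty -> OK
  offset (1,0) -> (3,4): occupied ('#') -> FAIL
  offset (1,1) -> (3,5): occupied ('#') -> FAIL
All cells valid: no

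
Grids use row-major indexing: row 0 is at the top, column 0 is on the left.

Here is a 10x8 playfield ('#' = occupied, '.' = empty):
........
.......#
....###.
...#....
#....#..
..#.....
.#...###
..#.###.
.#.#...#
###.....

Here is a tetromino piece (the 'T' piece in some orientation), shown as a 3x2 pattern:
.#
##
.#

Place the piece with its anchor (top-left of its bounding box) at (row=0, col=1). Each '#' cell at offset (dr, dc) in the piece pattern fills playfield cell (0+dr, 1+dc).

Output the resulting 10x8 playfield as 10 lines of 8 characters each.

Fill (0+0,1+1) = (0,2)
Fill (0+1,1+0) = (1,1)
Fill (0+1,1+1) = (1,2)
Fill (0+2,1+1) = (2,2)

Answer: ..#.....
.##....#
..#.###.
...#....
#....#..
..#.....
.#...###
..#.###.
.#.#...#
###.....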